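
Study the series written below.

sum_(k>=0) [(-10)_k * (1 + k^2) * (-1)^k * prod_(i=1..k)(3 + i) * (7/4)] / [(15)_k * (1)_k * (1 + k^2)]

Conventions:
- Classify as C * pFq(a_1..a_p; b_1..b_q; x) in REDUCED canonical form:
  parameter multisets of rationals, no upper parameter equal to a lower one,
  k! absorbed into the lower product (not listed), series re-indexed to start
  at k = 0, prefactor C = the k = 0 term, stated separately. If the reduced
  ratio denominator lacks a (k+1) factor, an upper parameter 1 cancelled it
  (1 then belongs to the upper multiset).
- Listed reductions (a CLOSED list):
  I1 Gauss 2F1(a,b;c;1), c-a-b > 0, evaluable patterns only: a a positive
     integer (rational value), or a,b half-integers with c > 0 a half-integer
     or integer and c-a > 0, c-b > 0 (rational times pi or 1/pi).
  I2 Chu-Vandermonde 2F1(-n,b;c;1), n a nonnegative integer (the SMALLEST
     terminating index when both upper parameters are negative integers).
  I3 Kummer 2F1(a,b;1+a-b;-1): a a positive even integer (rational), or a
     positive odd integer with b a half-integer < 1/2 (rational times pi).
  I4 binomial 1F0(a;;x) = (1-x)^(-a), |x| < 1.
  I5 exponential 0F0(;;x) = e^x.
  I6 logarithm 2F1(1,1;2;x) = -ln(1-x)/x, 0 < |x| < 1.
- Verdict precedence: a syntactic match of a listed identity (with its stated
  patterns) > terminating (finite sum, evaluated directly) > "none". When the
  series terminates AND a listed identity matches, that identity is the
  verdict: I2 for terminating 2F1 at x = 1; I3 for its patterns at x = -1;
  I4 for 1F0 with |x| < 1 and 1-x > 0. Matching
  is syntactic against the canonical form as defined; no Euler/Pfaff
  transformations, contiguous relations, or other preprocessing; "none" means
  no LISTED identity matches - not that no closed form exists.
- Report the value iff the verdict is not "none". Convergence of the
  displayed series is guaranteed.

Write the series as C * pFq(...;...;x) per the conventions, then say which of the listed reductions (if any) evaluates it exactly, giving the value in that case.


Reduced: x = -1, 2F1, upper = {-10, 4}, lower = {15}, C = 7/4. Verdict: this is Kummer's theorem (I3) (x = -1; c = 15 equals 1+a-b for upper {-10, 4}: listed pattern). Hence: 637/24.

Key step: with t_0 = 7/4, striking the common factor k^2 + 1 reduces the term (C = 7/4).
Step ratio: r(k) = (-1) * (k-10) (k+4) / [(k+15) (k+1)] - rational in k, leading ratio (-1); with t_0 = 7/4, classification follows.


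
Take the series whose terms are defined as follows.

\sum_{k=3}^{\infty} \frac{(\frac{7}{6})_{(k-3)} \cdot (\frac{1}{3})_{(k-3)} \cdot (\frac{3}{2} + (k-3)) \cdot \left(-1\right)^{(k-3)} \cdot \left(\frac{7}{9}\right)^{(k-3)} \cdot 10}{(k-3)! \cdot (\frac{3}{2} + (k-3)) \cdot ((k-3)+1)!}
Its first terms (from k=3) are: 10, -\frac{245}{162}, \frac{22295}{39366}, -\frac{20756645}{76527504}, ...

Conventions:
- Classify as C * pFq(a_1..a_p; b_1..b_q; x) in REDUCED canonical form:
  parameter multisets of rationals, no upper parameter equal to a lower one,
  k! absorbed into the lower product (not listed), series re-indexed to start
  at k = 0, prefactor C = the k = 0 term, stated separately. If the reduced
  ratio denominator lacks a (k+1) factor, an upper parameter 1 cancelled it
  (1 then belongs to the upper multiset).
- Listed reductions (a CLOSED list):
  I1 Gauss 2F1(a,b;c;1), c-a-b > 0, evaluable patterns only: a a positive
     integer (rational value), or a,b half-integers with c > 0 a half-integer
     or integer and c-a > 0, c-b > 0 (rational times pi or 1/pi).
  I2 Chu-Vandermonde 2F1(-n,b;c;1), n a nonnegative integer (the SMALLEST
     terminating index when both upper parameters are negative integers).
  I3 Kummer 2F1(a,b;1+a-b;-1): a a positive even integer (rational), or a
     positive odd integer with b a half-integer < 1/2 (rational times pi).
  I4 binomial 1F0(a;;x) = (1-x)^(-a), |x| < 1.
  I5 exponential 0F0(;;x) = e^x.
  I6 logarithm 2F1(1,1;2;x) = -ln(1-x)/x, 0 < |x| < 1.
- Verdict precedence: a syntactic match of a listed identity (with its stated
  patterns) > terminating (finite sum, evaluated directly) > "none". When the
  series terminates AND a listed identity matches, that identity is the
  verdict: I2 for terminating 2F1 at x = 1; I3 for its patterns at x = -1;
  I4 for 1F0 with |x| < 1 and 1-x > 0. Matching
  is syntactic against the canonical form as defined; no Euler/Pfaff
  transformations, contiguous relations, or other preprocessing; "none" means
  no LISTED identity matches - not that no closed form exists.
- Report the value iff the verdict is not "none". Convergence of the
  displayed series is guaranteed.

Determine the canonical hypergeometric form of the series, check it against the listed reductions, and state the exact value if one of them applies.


Classification (C = 10): 2F1 with upper {\frac{1}{3}, \frac{7}{6}}, lower {2}, argument x = -\frac{7}{9}. Verdict: none. Every listed pattern misses the 2F1 form at -\frac{7}{9}, upper {\frac{1}{3}, \frac{7}{6}}.

The tell: from the first term 10: the denominator's factorial ratio (C = 10, x = -7/9) is a lower Pochhammer.
Ratio: r(k) = -\frac{7}{9} * (k+\frac{1}{3}) (k+\frac{7}{6}) / [(k+2) (k+1)] - rational; roots negated = parameters, x = -\frac{7}{9}, C = 10.


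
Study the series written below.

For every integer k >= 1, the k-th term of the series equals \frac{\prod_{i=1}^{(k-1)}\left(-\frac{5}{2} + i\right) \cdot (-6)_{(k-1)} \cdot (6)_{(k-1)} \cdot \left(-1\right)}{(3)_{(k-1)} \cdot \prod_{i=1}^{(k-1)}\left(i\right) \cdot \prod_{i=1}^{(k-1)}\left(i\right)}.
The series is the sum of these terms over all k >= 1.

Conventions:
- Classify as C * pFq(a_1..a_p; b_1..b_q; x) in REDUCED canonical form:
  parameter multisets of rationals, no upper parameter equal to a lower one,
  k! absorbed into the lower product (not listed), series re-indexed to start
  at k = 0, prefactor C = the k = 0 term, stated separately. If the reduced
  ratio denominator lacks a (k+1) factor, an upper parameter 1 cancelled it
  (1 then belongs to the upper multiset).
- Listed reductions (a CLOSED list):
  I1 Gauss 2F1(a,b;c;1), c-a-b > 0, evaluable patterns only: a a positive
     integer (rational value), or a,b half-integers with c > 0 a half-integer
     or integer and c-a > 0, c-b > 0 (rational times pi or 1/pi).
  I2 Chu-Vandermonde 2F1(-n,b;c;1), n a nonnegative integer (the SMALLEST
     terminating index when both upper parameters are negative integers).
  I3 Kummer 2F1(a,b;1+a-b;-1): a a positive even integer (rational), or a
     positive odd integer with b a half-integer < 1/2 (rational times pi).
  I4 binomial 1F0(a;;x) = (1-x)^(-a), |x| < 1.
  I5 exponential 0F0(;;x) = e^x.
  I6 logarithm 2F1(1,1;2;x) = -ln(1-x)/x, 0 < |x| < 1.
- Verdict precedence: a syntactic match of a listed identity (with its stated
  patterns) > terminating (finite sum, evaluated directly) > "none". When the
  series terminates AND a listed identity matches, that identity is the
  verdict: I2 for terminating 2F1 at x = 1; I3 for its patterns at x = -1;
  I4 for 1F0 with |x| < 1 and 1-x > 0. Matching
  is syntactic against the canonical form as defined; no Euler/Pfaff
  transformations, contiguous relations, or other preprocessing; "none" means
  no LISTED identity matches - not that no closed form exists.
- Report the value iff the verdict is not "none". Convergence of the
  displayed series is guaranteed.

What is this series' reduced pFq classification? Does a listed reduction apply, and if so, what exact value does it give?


Canonical form: C = -1 times 3F2 with upper {-6, -\frac{3}{2}, 6}, lower {1, 3}, x = 1. Verdict: terminating - the sum ends at index 6 because -6 is a negative integer; exact evaluation follows. Exact value: -\frac{69447}{2048}.

First insight: t_0 being -1, the product of the first k integers (C = -1, x = 1) is k!.
Ratio: r(k) = 1 * (k-6) (k-\frac{3}{2}) (k+6) / [(k+1) (k+3) (k+1)] ; factor over Q: parameters, x = 1, and C = -1.


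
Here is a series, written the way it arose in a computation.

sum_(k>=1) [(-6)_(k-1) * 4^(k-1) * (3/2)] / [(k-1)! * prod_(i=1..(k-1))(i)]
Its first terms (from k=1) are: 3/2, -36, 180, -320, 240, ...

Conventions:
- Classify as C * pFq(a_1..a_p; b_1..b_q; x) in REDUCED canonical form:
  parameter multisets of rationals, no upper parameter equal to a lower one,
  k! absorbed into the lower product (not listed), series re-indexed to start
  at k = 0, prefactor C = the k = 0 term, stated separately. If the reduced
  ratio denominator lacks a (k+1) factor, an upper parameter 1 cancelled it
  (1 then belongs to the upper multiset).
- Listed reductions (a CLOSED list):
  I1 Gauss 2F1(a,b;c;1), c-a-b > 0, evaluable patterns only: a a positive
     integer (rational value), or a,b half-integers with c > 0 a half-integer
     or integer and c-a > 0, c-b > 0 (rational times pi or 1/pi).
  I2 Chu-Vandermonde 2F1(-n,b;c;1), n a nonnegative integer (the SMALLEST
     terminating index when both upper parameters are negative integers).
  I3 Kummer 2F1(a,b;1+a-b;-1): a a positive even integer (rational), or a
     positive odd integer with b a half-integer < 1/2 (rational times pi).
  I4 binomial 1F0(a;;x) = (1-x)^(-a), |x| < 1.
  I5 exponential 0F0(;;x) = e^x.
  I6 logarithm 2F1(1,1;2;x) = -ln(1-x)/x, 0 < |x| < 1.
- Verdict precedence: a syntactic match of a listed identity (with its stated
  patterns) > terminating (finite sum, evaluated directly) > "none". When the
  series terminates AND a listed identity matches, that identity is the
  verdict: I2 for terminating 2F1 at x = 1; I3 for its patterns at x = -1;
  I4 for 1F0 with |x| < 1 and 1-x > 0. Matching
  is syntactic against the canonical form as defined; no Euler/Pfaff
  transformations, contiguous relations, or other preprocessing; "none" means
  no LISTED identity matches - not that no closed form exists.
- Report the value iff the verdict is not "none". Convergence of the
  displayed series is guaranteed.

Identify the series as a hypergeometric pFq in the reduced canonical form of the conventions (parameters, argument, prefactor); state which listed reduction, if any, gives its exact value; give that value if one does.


This is 3/2 * 1F1(-6; 1; 4) in reduced canonical form. Verdict: terminating - no listed pattern fits, but -6 in the upper list cuts the series at k = 6; direct evaluation. Exact value: -83/30.

First insight: t_0 = 3/2 here, and the lower running product (C = 3/2, x = 4) is a rising factorial.
Ratio: r(k) = 4 * (k-6) / [(k+1) (k+1)] - rational in k. x = 4; t_0 = 3/2; negate the roots.


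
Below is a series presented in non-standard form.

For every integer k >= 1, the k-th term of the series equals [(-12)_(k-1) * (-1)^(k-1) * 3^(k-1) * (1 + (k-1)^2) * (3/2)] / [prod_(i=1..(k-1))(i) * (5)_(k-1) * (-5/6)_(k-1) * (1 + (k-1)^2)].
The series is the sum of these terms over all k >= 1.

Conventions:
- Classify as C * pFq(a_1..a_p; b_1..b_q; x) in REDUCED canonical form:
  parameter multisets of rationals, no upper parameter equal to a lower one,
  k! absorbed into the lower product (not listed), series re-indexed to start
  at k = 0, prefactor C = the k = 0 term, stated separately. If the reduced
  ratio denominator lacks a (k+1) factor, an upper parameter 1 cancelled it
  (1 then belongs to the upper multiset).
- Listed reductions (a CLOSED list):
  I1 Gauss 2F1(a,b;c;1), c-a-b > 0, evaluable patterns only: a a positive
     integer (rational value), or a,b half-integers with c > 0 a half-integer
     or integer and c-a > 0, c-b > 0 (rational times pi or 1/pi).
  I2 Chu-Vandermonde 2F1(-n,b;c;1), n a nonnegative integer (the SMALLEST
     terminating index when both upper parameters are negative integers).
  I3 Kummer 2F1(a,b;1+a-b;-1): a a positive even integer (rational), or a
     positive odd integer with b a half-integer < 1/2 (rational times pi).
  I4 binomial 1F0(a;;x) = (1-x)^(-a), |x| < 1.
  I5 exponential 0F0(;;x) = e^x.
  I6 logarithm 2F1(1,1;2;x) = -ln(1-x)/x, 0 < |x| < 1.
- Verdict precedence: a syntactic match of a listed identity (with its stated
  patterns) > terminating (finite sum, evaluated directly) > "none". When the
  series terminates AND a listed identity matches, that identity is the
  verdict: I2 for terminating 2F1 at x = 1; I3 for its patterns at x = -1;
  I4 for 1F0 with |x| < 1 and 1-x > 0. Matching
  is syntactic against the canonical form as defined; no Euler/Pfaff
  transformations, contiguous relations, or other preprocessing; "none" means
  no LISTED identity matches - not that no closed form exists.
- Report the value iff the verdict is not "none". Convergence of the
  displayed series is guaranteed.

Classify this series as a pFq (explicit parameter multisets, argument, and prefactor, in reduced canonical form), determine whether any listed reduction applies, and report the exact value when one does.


Reduced: x = -3, 1F2, upper = {-12}, lower = {-5/6, 5}, C = 3/2. Verdict: terminating. With -12 upstairs the series is a 13-term polynomial sum; evaluated term by term. Value: -373152029295046695063207/613942369646136781250.

Structural cue: x = (-3) and the (-1)^k factor (C = 3/2, x = -3) folds into the argument's sign.
Adjacent-term ratio: r(k) = (-3) * (k-12) / [(k-5/6) (k+5) (k+1)] - rational in k. x = (-3); t_0 = 3/2; negate the roots.


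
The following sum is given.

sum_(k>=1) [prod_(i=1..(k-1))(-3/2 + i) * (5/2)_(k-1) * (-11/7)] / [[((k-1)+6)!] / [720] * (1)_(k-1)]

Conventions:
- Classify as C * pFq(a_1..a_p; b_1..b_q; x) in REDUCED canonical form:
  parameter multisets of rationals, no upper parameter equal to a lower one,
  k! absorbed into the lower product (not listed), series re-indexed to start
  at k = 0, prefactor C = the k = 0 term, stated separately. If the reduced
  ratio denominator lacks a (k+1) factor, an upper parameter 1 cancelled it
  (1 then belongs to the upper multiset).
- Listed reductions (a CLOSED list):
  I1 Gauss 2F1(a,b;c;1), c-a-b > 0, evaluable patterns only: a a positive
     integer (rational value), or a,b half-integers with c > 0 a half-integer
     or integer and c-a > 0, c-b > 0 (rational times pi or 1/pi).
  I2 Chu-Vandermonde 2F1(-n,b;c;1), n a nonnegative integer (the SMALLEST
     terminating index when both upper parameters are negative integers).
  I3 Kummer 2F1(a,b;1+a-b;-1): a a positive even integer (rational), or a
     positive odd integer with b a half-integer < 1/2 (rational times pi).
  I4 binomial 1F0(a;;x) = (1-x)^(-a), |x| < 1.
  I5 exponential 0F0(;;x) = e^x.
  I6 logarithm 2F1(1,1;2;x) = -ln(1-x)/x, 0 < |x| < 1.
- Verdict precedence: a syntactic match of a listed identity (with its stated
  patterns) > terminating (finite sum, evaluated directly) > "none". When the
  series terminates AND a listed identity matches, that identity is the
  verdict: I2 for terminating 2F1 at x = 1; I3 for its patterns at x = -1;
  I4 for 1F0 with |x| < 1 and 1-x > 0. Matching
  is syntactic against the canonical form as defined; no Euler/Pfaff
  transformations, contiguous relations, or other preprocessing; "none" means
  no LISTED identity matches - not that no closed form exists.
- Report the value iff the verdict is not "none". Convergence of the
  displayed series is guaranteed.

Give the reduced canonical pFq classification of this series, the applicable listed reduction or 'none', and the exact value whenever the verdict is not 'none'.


With C = -11/7: the canonical form is 2F1(-1/2, 5/2; 7; 1). Verdict: Gauss's theorem I1 (half-integer case) applies (x = 1; upper {-1/2, 5/2} half-integers, c = 7 in the evaluable pattern). Exact value: (-262144/66885) / pi.

The tell: t_0 being -11/7, (1)_k (C = -11/7, x = 1) is k! itself.
Step ratio: r(k) = 1 * (k-1/2) (k+5/2) / [(k+7) (k+1)] - rational in k, leading ratio 1; with t_0 = -11/7, classification follows.


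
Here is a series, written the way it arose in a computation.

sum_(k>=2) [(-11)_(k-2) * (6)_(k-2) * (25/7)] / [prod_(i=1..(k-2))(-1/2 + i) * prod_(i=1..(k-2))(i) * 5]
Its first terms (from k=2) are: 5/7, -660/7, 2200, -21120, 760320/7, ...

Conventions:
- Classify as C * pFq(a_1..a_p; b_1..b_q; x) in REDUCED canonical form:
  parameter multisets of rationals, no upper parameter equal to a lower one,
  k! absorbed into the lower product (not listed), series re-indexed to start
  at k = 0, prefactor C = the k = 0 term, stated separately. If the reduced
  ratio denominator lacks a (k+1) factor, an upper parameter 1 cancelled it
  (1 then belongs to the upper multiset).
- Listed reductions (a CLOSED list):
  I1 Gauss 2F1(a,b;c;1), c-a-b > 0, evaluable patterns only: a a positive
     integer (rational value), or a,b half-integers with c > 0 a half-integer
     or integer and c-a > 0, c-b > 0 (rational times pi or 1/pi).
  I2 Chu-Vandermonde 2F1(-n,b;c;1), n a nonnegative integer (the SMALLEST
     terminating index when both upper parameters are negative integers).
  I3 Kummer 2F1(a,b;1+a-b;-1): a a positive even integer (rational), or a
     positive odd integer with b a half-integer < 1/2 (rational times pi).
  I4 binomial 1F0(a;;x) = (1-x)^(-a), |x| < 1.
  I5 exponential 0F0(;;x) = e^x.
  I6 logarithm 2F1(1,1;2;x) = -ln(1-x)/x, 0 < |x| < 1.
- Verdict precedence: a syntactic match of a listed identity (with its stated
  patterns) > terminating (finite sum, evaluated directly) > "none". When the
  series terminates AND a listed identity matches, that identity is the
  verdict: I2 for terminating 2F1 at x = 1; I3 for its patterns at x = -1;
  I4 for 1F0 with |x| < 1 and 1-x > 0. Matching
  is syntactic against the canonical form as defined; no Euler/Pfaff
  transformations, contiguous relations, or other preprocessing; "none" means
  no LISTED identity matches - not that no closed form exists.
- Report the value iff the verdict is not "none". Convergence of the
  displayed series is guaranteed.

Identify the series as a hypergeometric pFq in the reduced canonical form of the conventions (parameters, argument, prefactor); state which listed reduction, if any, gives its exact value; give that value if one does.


Canonical form: C = 5/7 times 2F1 with upper {-11, 6}, lower {1/2}, x = 1. Verdict at x = 1: the Chu-Vandermonde identity I2 matches (terminating 2F1 at x = 1 with n = 11, b = 6, c = 1/2). Sum: 15/29393.

The tell: with t_0 = 5/7, the product of the first k integers (prefactor 5/7) is k!.
Ratio: r(k) = 1 * (k-11) (k+6) / [(k+1/2) (k+1)] - poly over poly, x = 1 from leading terms; C = 5/7 at k = 0.


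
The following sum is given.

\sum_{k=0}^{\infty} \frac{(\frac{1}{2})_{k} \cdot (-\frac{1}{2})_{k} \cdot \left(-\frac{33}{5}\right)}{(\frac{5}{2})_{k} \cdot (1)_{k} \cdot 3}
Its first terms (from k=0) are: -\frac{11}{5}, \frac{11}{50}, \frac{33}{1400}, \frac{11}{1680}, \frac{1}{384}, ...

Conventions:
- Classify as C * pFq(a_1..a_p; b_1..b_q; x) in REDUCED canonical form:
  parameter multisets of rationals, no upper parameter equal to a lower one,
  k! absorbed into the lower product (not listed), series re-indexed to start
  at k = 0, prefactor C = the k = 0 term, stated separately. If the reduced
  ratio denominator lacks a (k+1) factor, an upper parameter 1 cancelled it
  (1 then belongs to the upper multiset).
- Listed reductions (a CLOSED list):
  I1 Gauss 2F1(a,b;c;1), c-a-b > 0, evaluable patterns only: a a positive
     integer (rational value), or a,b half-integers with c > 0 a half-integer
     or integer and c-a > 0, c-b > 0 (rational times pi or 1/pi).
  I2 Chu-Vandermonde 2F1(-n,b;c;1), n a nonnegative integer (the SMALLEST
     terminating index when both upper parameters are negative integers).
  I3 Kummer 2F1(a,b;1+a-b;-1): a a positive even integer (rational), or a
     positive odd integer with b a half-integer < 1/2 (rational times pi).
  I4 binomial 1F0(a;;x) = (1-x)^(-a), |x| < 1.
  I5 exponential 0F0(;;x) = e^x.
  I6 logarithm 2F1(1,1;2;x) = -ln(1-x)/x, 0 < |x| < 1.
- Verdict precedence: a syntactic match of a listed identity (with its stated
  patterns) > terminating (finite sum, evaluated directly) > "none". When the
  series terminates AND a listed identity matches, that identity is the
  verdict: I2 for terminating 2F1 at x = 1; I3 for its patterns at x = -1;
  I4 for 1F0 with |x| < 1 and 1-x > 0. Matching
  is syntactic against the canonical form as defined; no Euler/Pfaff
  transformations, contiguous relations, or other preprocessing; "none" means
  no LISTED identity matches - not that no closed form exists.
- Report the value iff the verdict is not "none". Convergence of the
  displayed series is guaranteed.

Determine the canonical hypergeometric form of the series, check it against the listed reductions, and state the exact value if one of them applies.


Classification (C = -\frac{11}{5}): 2F1 with upper {-\frac{1}{2}, \frac{1}{2}}, lower {\frac{5}{2}}, argument x = 1. Verdict: this is the half-integer Gauss pattern (I1) (x = 1; upper {-\frac{1}{2}, \frac{1}{2}} half-integers, c = \frac{5}{2} in the evaluable pattern). Hence: \left(-\frac{99}{160}\right) \cdot \pi.

The tell: x = 1 and the constant factors (prefactor -11/5) combine into one prefactor.
Ratio: r(k) = 1 * (k-\frac{1}{2}) (k+\frac{1}{2}) / [(k+\frac{5}{2}) (k+1)] ; factor over Q: parameters, x = 1, and C = -\frac{11}{5}.


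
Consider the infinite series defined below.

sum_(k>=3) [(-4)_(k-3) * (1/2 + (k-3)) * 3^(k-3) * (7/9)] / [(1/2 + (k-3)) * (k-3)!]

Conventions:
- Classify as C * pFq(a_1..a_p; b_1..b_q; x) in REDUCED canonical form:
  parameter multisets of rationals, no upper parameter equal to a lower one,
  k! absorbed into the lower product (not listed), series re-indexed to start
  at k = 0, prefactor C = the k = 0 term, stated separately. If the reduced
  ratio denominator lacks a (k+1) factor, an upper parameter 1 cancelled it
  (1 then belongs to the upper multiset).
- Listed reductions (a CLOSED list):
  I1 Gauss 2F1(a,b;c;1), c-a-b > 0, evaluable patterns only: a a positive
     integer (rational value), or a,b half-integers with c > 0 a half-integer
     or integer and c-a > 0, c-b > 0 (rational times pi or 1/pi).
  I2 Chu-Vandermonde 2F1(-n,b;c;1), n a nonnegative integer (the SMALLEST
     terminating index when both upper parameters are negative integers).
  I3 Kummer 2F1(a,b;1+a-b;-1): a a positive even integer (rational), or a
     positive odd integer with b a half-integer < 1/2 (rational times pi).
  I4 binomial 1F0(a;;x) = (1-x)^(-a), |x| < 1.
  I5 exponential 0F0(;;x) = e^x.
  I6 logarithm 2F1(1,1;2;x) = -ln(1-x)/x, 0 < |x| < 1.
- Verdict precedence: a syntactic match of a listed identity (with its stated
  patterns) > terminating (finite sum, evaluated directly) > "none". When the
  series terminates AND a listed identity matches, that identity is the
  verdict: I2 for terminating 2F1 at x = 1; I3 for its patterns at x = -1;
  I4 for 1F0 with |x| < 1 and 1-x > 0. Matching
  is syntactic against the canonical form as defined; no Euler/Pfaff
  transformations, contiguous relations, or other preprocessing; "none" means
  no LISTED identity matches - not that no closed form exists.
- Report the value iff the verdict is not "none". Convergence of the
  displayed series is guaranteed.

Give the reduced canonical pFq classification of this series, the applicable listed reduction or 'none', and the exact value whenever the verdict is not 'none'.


This is 7/9 * 1F0(-4; -; 3) in reduced canonical form. Verdict: terminating - upper parameter -4 makes this a finite sum (last index 4), evaluated exactly. Its exact value is 112/9.

Key observation: x = 3 and striking the common factor k + 1/2 reduces the term (C = 7/9, x = 3).
Adjacent-term ratio: r(k) = 3 * (k-4) / [(k+1)] - rational; roots negated = parameters, x = 3, C = 7/9.


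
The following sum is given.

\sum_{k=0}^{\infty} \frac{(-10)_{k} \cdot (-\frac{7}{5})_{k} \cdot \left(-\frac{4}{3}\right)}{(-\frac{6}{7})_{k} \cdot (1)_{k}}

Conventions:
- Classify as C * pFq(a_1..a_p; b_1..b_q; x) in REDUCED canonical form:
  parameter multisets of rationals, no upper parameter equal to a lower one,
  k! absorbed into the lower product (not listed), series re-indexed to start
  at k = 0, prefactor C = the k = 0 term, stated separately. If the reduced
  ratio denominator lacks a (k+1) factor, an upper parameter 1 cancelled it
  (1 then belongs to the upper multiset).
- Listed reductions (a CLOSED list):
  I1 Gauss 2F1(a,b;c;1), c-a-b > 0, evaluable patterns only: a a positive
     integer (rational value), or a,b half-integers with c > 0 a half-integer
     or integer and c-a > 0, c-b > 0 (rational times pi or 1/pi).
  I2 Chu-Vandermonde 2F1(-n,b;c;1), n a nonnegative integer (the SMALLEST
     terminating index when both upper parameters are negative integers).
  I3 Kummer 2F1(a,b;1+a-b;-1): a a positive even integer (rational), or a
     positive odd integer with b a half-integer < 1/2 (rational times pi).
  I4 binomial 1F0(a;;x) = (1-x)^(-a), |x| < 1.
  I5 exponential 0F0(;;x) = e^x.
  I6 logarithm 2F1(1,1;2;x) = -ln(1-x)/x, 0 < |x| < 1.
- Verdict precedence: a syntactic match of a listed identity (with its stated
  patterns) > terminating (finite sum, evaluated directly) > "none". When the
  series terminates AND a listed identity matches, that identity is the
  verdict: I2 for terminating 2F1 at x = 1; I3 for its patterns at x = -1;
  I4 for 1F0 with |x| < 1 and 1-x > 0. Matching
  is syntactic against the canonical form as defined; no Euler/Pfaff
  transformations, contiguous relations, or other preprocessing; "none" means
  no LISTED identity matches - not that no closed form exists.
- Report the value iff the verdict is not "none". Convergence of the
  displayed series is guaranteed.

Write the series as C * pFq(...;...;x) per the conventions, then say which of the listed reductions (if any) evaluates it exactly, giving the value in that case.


Structural cue: from the first term -\frac{4}{3}: (1)_k (C = -4/3, x = 1) is k! itself.
Consecutive-term ratio: r(k) = 1 * (k-10) (k-\frac{7}{5}) / [(k-\frac{6}{7}) (k+1)] - rational in k, leading ratio 1; with t_0 = -\frac{4}{3}, classification follows.

At argument 1: a 2F1 with upper {-10, -\frac{7}{5}}, lower {-\frac{6}{7}}, scaled by C = -\frac{4}{3}. Verdict: the Chu-Vandermonde identity I2 fires (terminating 2F1 at x = 1 with n = 10, b = -7/5, c = -\frac{6}{7}). Value: \frac{648757568585932}{4566650390625}.


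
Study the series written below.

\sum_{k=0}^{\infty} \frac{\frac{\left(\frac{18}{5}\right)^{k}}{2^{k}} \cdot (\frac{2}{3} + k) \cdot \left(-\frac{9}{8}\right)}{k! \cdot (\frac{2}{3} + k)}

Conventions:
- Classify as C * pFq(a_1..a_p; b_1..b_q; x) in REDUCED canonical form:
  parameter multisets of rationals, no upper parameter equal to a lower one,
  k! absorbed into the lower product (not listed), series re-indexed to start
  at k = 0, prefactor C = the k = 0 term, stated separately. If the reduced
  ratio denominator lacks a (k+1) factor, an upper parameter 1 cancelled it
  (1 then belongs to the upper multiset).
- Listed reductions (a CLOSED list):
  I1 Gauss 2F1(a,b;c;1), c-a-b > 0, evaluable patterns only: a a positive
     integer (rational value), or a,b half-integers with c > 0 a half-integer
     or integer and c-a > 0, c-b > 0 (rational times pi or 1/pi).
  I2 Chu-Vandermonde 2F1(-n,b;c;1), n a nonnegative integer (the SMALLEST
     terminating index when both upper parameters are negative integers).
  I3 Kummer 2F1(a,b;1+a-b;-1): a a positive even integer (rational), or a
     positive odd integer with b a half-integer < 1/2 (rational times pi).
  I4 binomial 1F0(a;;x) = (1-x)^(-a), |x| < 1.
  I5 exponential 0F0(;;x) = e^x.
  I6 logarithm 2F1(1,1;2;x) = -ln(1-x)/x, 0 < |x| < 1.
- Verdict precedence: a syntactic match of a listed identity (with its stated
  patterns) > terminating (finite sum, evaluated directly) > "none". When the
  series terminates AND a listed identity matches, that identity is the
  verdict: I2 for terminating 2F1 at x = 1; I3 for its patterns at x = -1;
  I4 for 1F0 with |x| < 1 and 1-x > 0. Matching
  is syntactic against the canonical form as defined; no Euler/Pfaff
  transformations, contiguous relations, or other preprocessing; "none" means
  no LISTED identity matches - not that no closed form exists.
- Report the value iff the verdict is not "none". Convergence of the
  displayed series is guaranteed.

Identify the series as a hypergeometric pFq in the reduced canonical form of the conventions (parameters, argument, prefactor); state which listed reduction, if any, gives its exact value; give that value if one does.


Structural cue: with t_0 = -\frac{9}{8}, the two k-th powers (C = -9/8) combine into one argument.
Step ratio: r(k) = \frac{9}{5} * 1 / [(k+1)] - poly over poly, x = \frac{9}{5} from leading terms; C = -\frac{9}{8} at k = 0.

With C = -\frac{9}{8}: the canonical form is 0F0(-; -; \frac{9}{5}). Verdict: this is the exponential series (I5) (the 0F0 exponential series at x = \frac{9}{5}). Its exact value is \left(-\frac{9}{8}\right) \cdot e^{\frac{9}{5}}.


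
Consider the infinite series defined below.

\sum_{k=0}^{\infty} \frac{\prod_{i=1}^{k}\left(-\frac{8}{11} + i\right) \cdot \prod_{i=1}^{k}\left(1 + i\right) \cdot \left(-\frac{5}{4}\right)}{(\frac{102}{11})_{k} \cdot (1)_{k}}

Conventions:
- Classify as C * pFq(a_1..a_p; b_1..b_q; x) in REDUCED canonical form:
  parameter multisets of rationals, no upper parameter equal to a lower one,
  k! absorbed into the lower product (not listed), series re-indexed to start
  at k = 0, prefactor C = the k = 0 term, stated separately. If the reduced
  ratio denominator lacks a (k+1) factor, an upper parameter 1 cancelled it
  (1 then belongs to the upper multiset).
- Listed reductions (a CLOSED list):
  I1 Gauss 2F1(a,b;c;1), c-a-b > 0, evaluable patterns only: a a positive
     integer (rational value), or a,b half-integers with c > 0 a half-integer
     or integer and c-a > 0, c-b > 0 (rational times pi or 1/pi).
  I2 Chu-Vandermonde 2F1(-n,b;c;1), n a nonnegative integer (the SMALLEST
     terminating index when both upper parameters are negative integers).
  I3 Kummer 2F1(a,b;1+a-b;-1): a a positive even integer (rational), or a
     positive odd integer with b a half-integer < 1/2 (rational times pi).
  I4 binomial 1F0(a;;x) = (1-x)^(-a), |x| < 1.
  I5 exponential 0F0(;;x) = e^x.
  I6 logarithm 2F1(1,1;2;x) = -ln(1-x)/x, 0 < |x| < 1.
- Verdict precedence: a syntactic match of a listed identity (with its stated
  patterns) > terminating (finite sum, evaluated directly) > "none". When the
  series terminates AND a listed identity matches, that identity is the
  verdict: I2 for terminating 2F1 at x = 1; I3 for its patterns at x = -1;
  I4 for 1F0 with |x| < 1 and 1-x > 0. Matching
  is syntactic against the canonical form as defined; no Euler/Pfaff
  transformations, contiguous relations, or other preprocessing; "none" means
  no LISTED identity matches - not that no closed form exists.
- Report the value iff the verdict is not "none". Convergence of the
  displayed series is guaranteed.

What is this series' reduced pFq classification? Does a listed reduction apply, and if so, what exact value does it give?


The series (x = 1) is 2F1: upper {\frac{3}{11}, 2}, lower {\frac{102}{11}}, prefactor -\frac{5}{4}. Verdict (x = 1): the Gauss summation I1 applies (x = 1: the Gamma ratio telescopes since c-a-b = 7 > 0 and a = 2 in Z>0). Its exact value is -\frac{325}{242}.

First insight: with t_0 = -\frac{5}{4}, the running product (prefactor -5/4) telescopes to a rising factorial.
Consecutive-term ratio: r(k) = 1 * (k+\frac{3}{11}) (k+2) / [(k+\frac{102}{11}) (k+1)] - poly over poly, x = 1 from leading terms; C = -\frac{5}{4} at k = 0.


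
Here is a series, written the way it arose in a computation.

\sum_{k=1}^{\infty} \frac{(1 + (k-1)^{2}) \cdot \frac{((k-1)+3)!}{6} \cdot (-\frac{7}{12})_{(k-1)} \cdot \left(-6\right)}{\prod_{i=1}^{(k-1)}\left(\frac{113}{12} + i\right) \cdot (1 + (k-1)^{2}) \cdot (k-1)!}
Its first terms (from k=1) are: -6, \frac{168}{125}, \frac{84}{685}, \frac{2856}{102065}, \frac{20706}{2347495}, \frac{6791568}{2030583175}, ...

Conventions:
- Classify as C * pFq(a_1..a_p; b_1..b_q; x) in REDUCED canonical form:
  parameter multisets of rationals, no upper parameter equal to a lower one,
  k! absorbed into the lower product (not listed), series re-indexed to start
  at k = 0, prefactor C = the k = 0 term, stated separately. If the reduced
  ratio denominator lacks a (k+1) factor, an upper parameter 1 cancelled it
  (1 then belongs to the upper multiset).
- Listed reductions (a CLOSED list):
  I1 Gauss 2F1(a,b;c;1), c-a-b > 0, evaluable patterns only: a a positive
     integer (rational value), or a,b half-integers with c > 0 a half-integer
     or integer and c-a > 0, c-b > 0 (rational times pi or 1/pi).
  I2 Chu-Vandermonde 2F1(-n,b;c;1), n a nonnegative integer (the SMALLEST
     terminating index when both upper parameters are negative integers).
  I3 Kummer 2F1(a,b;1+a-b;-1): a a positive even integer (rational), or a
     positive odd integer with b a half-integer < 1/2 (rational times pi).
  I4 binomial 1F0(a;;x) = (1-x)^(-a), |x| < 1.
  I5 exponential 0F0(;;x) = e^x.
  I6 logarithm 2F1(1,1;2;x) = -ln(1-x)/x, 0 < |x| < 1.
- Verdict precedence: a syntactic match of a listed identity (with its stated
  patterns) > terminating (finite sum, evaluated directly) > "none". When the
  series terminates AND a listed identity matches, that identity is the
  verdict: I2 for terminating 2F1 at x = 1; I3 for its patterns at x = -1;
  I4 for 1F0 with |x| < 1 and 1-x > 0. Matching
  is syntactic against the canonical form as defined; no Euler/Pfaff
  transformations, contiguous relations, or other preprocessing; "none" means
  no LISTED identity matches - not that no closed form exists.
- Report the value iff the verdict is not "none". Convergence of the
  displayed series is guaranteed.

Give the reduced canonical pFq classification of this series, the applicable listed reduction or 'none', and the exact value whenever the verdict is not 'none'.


The series (x = 1) is 2F1: upper {-\frac{7}{12}, 4}, lower {\frac{125}{12}}, prefactor -6. Verdict: Gauss's theorem (I1) matches (x = 1: the Gamma ratio telescopes since c-a-b = 7 > 0 and a = 4 in Z>0). Exact value: -\frac{11173327}{2488320}.

Key step: from the first term -6: k^2 + 1 divides numerator and denominator alike; prefactor -6 after cancelling.
Ratio: r(k) = 1 * (k-\frac{7}{12}) (k+4) / [(k+\frac{125}{12}) (k+1)] - rational; roots negated = parameters, x = 1, C = -6.


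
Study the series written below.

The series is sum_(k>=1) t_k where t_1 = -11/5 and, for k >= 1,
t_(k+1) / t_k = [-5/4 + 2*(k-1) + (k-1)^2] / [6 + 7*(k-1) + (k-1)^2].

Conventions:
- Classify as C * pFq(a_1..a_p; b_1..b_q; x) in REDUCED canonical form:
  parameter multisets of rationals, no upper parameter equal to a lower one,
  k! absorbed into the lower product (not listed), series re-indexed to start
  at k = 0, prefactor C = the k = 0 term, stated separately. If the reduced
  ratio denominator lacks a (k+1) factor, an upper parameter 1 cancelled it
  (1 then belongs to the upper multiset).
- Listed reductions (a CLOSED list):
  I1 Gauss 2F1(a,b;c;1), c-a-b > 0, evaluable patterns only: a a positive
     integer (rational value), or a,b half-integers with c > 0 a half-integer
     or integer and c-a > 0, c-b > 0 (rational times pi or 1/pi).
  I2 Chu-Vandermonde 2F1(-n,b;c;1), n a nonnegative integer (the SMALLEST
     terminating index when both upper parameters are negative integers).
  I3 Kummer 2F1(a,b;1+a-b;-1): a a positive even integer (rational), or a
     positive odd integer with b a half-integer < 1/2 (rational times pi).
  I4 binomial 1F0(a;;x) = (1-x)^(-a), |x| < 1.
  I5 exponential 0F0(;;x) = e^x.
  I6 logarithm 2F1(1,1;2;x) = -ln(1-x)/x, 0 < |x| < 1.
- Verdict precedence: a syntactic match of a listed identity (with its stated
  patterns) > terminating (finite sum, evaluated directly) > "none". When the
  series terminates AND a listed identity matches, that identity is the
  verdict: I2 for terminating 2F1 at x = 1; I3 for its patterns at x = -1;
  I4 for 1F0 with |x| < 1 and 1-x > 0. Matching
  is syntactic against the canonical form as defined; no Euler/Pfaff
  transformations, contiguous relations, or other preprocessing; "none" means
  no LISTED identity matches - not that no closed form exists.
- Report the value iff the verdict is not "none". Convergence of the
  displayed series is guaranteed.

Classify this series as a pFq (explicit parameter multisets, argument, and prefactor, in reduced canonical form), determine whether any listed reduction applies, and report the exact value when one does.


First insight: with t_0 = -11/5, factor the ratio over Q (C = -11/5, x = 1): negated roots = parameters.
Ratio: r(k) = 1 * (k-1/2) (k+5/2) / [(k+6) (k+1)] - rational in k. x = 1; t_0 = -11/5; negate the roots.

The series (x = 1) is 2F1: upper {-1/2, 5/2}, lower {6}, prefactor -11/5. Verdict: the half-integer Gauss pattern (I1) fires (x = 1; upper {-1/2, 5/2} half-integers, c = 6 in the evaluable pattern). Value: (-8192/1575) / pi.


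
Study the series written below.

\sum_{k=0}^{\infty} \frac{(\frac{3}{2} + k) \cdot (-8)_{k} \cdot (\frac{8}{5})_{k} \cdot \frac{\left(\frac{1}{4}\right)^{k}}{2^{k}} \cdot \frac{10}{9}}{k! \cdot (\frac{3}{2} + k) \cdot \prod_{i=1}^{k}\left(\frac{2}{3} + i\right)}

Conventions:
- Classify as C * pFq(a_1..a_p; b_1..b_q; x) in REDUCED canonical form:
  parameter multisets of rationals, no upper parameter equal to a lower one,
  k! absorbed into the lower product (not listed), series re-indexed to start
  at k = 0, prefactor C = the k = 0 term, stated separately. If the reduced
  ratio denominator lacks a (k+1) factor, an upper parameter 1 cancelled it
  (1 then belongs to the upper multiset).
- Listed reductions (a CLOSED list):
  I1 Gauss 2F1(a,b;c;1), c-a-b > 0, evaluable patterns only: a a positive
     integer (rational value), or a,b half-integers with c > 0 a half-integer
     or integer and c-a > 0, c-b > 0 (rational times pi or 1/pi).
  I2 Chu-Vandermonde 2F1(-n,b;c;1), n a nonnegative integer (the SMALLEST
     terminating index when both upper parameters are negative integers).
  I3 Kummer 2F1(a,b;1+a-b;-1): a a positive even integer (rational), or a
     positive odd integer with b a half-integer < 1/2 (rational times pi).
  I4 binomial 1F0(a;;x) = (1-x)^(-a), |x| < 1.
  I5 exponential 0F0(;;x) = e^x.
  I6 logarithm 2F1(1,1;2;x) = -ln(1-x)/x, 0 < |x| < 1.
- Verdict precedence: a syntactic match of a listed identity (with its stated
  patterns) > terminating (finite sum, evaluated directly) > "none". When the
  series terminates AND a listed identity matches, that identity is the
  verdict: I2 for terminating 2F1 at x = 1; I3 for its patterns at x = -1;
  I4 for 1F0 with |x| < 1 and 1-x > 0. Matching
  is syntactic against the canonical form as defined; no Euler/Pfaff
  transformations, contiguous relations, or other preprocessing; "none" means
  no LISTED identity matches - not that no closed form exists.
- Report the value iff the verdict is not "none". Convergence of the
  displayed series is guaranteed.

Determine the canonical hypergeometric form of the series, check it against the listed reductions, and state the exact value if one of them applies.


Key observation: x = \frac{1}{8} and the lower running product (prefactor 10/9) is a rising factorial.
Ratio: r(k) = \frac{1}{8} * (k-8) (k+\frac{8}{5}) / [(k+\frac{5}{3}) (k+1)] - rational in k, leading ratio \frac{1}{8}; with t_0 = \frac{10}{9}, classification follows.

The series (x = \frac{1}{8}) is 2F1: upper {-8, \frac{8}{5}}, lower {\frac{5}{3}}, prefactor \frac{10}{9}. Verdict: terminating - upper parameter -8 makes this a finite sum (last index 8), evaluated exactly. Hence: \frac{11122503687992569}{27574272000000000}.


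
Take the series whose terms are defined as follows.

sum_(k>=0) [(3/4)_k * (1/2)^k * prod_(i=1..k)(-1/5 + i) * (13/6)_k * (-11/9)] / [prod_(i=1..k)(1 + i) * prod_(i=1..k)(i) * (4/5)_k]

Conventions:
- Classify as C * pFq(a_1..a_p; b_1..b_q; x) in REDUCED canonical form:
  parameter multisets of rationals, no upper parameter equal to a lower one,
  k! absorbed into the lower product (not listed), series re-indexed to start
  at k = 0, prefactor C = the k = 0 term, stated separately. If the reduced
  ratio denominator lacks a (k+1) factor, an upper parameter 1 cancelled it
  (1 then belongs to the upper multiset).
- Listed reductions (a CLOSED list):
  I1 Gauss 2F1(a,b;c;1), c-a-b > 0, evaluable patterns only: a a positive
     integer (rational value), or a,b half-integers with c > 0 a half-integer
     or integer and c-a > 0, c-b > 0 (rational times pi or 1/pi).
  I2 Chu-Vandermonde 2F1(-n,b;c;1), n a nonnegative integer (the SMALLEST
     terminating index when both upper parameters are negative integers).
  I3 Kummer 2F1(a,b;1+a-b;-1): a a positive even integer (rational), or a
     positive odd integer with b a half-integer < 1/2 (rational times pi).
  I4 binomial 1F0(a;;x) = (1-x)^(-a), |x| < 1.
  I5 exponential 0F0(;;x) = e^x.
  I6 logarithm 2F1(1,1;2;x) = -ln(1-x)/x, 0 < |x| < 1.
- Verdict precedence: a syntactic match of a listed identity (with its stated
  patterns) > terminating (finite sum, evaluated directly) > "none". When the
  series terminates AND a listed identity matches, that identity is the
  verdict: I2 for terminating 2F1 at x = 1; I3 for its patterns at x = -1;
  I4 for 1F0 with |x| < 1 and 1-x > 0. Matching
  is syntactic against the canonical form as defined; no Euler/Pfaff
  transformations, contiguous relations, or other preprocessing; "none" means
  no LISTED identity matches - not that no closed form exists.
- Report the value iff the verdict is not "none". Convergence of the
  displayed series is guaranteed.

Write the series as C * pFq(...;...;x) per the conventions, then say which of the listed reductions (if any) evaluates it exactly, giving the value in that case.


This is -11/9 * 2F1(3/4, 13/6; 2; 1/2) in reduced canonical form. Verdict: none - at argument 1/2 the multisets {3/4, 13/6} ; {2} match no listed identity.

Key step: t_0 = -11/9 here, and the product of the first k integers (prefactor -11/9) is k!.
Consecutive-term ratio: r(k) = (1/2) * (k+3/4) (k+13/6) / [(k+2) (k+1)] - poly over poly, x = (1/2) from leading terms; C = -11/9 at k = 0.
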